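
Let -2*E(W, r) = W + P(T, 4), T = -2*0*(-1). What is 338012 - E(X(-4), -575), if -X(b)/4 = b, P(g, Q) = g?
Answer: 338020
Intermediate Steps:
T = 0 (T = 0*(-1) = 0)
X(b) = -4*b
E(W, r) = -W/2 (E(W, r) = -(W + 0)/2 = -W/2)
338012 - E(X(-4), -575) = 338012 - (-1)*(-4*(-4))/2 = 338012 - (-1)*16/2 = 338012 - 1*(-8) = 338012 + 8 = 338020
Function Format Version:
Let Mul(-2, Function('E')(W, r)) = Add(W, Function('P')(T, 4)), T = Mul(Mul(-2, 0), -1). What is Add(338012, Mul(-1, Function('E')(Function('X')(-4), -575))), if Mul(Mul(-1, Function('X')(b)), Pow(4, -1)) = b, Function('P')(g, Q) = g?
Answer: 338020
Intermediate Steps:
T = 0 (T = Mul(0, -1) = 0)
Function('X')(b) = Mul(-4, b)
Function('E')(W, r) = Mul(Rational(-1, 2), W) (Function('E')(W, r) = Mul(Rational(-1, 2), Add(W, 0)) = Mul(Rational(-1, 2), W))
Add(338012, Mul(-1, Function('E')(Function('X')(-4), -575))) = Add(338012, Mul(-1, Mul(Rational(-1, 2), Mul(-4, -4)))) = Add(338012, Mul(-1, Mul(Rational(-1, 2), 16))) = Add(338012, Mul(-1, -8)) = Add(338012, 8) = 338020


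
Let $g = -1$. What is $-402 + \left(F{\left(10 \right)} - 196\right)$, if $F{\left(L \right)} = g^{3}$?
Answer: $-599$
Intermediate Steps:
$F{\left(L \right)} = -1$ ($F{\left(L \right)} = \left(-1\right)^{3} = -1$)
$-402 + \left(F{\left(10 \right)} - 196\right) = -402 - 197 = -599$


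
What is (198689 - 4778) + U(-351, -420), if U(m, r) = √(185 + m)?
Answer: 193911 + I*√166 ≈ 1.9391e+5 + 12.884*I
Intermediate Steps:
(198689 - 4778) + U(-351, -420) = (198689 - 4778) + √(185 - 351) = 193911 + √(-166) = 193911 + I*√166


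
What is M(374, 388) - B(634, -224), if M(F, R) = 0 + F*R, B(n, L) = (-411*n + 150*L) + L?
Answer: 439510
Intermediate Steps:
B(n, L) = -411*n + 151*L
M(F, R) = F*R
M(374, 388) - B(634, -224) = 374*388 - (-411*634 + 151*(-224)) = 145112 - (-260574 - 33824) = 145112 - 1*(-294398) = 145112 + 294398 = 439510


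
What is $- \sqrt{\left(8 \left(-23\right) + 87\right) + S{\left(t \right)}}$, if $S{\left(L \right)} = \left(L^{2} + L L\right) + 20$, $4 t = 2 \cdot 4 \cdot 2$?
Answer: $- 3 i \sqrt{5} \approx - 6.7082 i$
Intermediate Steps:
$t = 4$ ($t = \frac{2 \cdot 4 \cdot 2}{4} = \frac{8 \cdot 2}{4} = \frac{1}{4} \cdot 16 = 4$)
$S{\left(L \right)} = 20 + 2 L^{2}$ ($S{\left(L \right)} = \left(L^{2} + L^{2}\right) + 20 = 2 L^{2} + 20 = 20 + 2 L^{2}$)
$- \sqrt{\left(8 \left(-23\right) + 87\right) + S{\left(t \right)}} = - \sqrt{\left(8 \left(-23\right) + 87\right) + \left(20 + 2 \cdot 4^{2}\right)} = - \sqrt{\left(-184 + 87\right) + \left(20 + 2 \cdot 16\right)} = - \sqrt{-97 + \left(20 + 32\right)} = - \sqrt{-97 + 52} = - \sqrt{-45} = - 3 i \sqrt{5}$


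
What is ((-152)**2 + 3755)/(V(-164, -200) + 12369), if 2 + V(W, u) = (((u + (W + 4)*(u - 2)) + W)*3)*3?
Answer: 3837/42853 ≈ 0.089539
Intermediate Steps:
V(W, u) = -2 + 9*W + 9*u + 9*(-2 + u)*(4 + W) (V(W, u) = -2 + (((u + (W + 4)*(u - 2)) + W)*3)*3 = -2 + (((u + (4 + W)*(-2 + u)) + W)*3)*3 = -2 + (((u + (-2 + u)*(4 + W)) + W)*3)*3 = -2 + ((W + u + (-2 + u)*(4 + W))*3)*3 = -2 + (3*W + 3*u + 3*(-2 + u)*(4 + W))*3 = -2 + (9*W + 9*u + 9*(-2 + u)*(4 + W)) = -2 + 9*W + 9*u + 9*(-2 + u)*(4 + W))
((-152)**2 + 3755)/(V(-164, -200) + 12369) = ((-152)**2 + 3755)/((-74 - 9*(-164) + 45*(-200) + 9*(-164)*(-200)) + 12369) = (23104 + 3755)/((-74 + 1476 - 9000 + 295200) + 12369) = 26859/(287602 + 12369) = 26859/299971 = 26859*(1/299971) = 3837/42853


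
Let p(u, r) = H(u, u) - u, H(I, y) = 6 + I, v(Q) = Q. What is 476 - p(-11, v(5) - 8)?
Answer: 470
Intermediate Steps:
p(u, r) = 6 (p(u, r) = (6 + u) - u = 6)
476 - p(-11, v(5) - 8) = 476 - 1*6 = 476 - 6 = 470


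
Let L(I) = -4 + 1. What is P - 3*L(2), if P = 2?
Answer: 11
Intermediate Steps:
L(I) = -3
P - 3*L(2) = 2 - 3*(-3) = 2 + 9 = 11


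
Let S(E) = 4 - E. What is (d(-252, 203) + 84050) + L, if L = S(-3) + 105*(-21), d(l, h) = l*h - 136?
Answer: 30560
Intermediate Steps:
d(l, h) = -136 + h*l (d(l, h) = h*l - 136 = -136 + h*l)
L = -2198 (L = (4 - 1*(-3)) + 105*(-21) = (4 + 3) - 2205 = 7 - 2205 = -2198)
(d(-252, 203) + 84050) + L = ((-136 + 203*(-252)) + 84050) - 2198 = ((-136 - 51156) + 84050) - 2198 = (-51292 + 84050) - 2198 = 32758 - 2198 = 30560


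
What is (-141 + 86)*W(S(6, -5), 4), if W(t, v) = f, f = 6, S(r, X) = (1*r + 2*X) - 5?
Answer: -330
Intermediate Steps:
S(r, X) = -5 + r + 2*X (S(r, X) = (r + 2*X) - 5 = -5 + r + 2*X)
W(t, v) = 6
(-141 + 86)*W(S(6, -5), 4) = (-141 + 86)*6 = -55*6 = -330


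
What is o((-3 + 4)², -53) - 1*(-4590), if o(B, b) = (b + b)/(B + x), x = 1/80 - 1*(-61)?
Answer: 22762510/4961 ≈ 4588.3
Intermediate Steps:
x = 4881/80 (x = 1/80 + 61 = 4881/80 ≈ 61.013)
o(B, b) = 2*b/(4881/80 + B) (o(B, b) = (b + b)/(B + 4881/80) = (2*b)/(4881/80 + B) = 2*b/(4881/80 + B))
o((-3 + 4)², -53) - 1*(-4590) = 160*(-53)/(4881 + 80*(-3 + 4)²) - 1*(-4590) = 160*(-53)/(4881 + 80*1²) + 4590 = 160*(-53)/(4881 + 80*1) + 4590 = 160*(-53)/(4881 + 80) + 4590 = 160*(-53)/4961 + 4590 = 160*(-53)*(1/4961) + 4590 = -8480/4961 + 4590 = 22762510/4961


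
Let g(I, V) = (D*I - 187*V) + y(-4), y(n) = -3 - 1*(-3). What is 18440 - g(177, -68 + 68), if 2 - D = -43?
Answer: 10475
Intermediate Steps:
D = 45 (D = 2 - 1*(-43) = 2 + 43 = 45)
y(n) = 0 (y(n) = -3 + 3 = 0)
g(I, V) = -187*V + 45*I (g(I, V) = (45*I - 187*V) + 0 = (-187*V + 45*I) + 0 = -187*V + 45*I)
18440 - g(177, -68 + 68) = 18440 - (-187*(-68 + 68) + 45*177) = 18440 - (-187*0 + 7965) = 18440 - (0 + 7965) = 18440 - 1*7965 = 18440 - 7965 = 10475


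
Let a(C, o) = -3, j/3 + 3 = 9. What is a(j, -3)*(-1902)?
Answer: 5706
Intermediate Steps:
j = 18 (j = -9 + 3*9 = -9 + 27 = 18)
a(j, -3)*(-1902) = -3*(-1902) = 5706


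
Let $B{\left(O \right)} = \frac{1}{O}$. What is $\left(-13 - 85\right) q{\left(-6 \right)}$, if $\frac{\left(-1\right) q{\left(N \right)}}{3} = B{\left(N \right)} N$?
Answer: $294$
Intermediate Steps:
$q{\left(N \right)} = -3$ ($q{\left(N \right)} = - 3 \frac{N}{N} = \left(-3\right) 1 = -3$)
$\left(-13 - 85\right) q{\left(-6 \right)} = \left(-13 - 85\right) \left(-3\right) = \left(-98\right) \left(-3\right) = 294$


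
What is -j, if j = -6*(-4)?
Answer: -24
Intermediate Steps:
j = 24
-j = -1*24 = -24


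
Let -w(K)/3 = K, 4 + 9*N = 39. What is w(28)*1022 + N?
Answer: -772597/9 ≈ -85844.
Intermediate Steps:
N = 35/9 (N = -4/9 + (⅑)*39 = -4/9 + 13/3 = 35/9 ≈ 3.8889)
w(K) = -3*K
w(28)*1022 + N = -3*28*1022 + 35/9 = -84*1022 + 35/9 = -85848 + 35/9 = -772597/9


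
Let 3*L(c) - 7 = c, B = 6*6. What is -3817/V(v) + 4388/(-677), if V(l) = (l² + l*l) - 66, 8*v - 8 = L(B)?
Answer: 680514020/9829363 ≈ 69.233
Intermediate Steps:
B = 36
L(c) = 7/3 + c/3
v = 67/24 (v = 1 + (7/3 + (⅓)*36)/8 = 1 + (7/3 + 12)/8 = 1 + (⅛)*(43/3) = 1 + 43/24 = 67/24 ≈ 2.7917)
V(l) = -66 + 2*l² (V(l) = (l² + l²) - 66 = 2*l² - 66 = -66 + 2*l²)
-3817/V(v) + 4388/(-677) = -3817/(-66 + 2*(67/24)²) + 4388/(-677) = -3817/(-66 + 2*(4489/576)) + 4388*(-1/677) = -3817/(-66 + 4489/288) - 4388/677 = -3817/(-14519/288) - 4388/677 = -3817*(-288/14519) - 4388/677 = 1099296/14519 - 4388/677 = 680514020/9829363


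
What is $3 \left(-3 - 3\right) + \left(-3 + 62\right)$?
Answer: $41$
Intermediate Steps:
$3 \left(-3 - 3\right) + \left(-3 + 62\right) = 3 \left(-6\right) + 59 = -18 + 59 = 41$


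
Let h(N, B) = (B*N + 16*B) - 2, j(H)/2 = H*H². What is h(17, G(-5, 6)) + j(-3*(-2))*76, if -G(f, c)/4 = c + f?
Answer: 32698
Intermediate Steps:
j(H) = 2*H³ (j(H) = 2*(H*H²) = 2*H³)
G(f, c) = -4*c - 4*f (G(f, c) = -4*(c + f) = -4*c - 4*f)
h(N, B) = -2 + 16*B + B*N (h(N, B) = (16*B + B*N) - 2 = -2 + 16*B + B*N)
h(17, G(-5, 6)) + j(-3*(-2))*76 = (-2 + 16*(-4*6 - 4*(-5)) + (-4*6 - 4*(-5))*17) + (2*(-3*(-2))³)*76 = (-2 + 16*(-24 + 20) + (-24 + 20)*17) + (2*6³)*76 = (-2 + 16*(-4) - 4*17) + (2*216)*76 = (-2 - 64 - 68) + 432*76 = -134 + 32832 = 32698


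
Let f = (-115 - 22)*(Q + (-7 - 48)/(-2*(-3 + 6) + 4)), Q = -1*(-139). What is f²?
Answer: 2081275641/4 ≈ 5.2032e+8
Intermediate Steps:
Q = 139
f = -45621/2 (f = (-115 - 22)*(139 + (-7 - 48)/(-2*(-3 + 6) + 4)) = -137*(139 - 55/(-2*3 + 4)) = -137*(139 - 55/(-6 + 4)) = -137*(139 - 55/(-2)) = -137*(139 - 55*(-½)) = -137*(139 + 55/2) = -137*333/2 = -45621/2 ≈ -22811.)
f² = (-45621/2)² = 2081275641/4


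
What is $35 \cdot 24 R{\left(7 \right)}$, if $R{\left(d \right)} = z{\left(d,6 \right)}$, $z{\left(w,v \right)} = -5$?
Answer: $-4200$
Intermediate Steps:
$R{\left(d \right)} = -5$
$35 \cdot 24 R{\left(7 \right)} = 35 \cdot 24 \left(-5\right) = 840 \left(-5\right) = -4200$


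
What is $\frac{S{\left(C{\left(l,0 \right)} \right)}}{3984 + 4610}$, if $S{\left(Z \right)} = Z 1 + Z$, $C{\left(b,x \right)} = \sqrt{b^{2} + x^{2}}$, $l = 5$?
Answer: $\frac{5}{4297} \approx 0.0011636$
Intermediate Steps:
$S{\left(Z \right)} = 2 Z$ ($S{\left(Z \right)} = Z + Z = 2 Z$)
$\frac{S{\left(C{\left(l,0 \right)} \right)}}{3984 + 4610} = \frac{2 \sqrt{5^{2} + 0^{2}}}{3984 + 4610} = \frac{2 \sqrt{25 + 0}}{8594} = 2 \sqrt{25} \cdot \frac{1}{8594} = 2 \cdot 5 \cdot \frac{1}{8594} = 10 \cdot \frac{1}{8594} = \frac{5}{4297}$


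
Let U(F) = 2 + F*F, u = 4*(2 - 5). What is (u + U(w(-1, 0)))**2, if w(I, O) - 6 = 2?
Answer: 2916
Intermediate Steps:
w(I, O) = 8 (w(I, O) = 6 + 2 = 8)
u = -12 (u = 4*(-3) = -12)
U(F) = 2 + F**2
(u + U(w(-1, 0)))**2 = (-12 + (2 + 8**2))**2 = (-12 + (2 + 64))**2 = (-12 + 66)**2 = 54**2 = 2916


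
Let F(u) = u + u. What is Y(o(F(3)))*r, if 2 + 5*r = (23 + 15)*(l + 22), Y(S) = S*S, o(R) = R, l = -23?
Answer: -288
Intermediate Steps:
F(u) = 2*u
Y(S) = S²
r = -8 (r = -⅖ + ((23 + 15)*(-23 + 22))/5 = -⅖ + (38*(-1))/5 = -⅖ + (⅕)*(-38) = -⅖ - 38/5 = -8)
Y(o(F(3)))*r = (2*3)²*(-8) = 6²*(-8) = 36*(-8) = -288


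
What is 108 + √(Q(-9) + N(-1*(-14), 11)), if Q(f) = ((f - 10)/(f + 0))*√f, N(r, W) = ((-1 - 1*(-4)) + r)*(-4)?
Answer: 108 + √(-612 + 57*I)/3 ≈ 108.38 + 8.2551*I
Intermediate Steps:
N(r, W) = -12 - 4*r (N(r, W) = ((-1 + 4) + r)*(-4) = (3 + r)*(-4) = -12 - 4*r)
Q(f) = (-10 + f)/√f (Q(f) = ((-10 + f)/f)*√f = (-10 + f)/√f)
108 + √(Q(-9) + N(-1*(-14), 11)) = 108 + √((-10 - 9)/√(-9) + (-12 - (-4)*(-14))) = 108 + √(-I/3*(-19) + (-12 - 4*14)) = 108 + √(19*I/3 + (-12 - 56)) = 108 + √(19*I/3 - 68) = 108 + √(-68 + 19*I/3)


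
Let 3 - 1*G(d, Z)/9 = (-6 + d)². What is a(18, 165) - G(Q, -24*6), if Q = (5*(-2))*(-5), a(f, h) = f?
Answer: 17415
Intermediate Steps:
Q = 50 (Q = -10*(-5) = 50)
G(d, Z) = 27 - 9*(-6 + d)²
a(18, 165) - G(Q, -24*6) = 18 - (27 - 9*(-6 + 50)²) = 18 - (27 - 9*44²) = 18 - (27 - 9*1936) = 18 - (27 - 17424) = 18 - 1*(-17397) = 18 + 17397 = 17415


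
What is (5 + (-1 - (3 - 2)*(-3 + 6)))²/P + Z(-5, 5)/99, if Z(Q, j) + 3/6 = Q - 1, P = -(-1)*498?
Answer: -523/8217 ≈ -0.063649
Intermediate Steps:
P = 498 (P = -1*(-498) = 498)
Z(Q, j) = -3/2 + Q (Z(Q, j) = -½ + (Q - 1) = -½ + (-1 + Q) = -3/2 + Q)
(5 + (-1 - (3 - 2)*(-3 + 6)))²/P + Z(-5, 5)/99 = (5 + (-1 - (3 - 2)*(-3 + 6)))²/498 + (-3/2 - 5)/99 = (5 + (-1 - 3))²*(1/498) - 13/2*1/99 = (5 + (-1 - 1*3))²*(1/498) - 13/198 = (5 + (-1 - 3))²*(1/498) - 13/198 = (5 - 4)²*(1/498) - 13/198 = 1²*(1/498) - 13/198 = 1*(1/498) - 13/198 = 1/498 - 13/198 = -523/8217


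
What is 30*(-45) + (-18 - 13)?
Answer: -1381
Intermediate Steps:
30*(-45) + (-18 - 13) = -1350 - 31 = -1381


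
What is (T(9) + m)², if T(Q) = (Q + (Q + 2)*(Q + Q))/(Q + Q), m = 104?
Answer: 53361/4 ≈ 13340.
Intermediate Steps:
T(Q) = (Q + 2*Q*(2 + Q))/(2*Q) (T(Q) = (Q + (2 + Q)*(2*Q))/((2*Q)) = (Q + 2*Q*(2 + Q))*(1/(2*Q)) = (Q + 2*Q*(2 + Q))/(2*Q))
(T(9) + m)² = ((5/2 + 9) + 104)² = (23/2 + 104)² = (231/2)² = 53361/4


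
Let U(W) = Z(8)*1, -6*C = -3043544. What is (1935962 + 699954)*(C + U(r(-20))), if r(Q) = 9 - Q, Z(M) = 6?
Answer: 4011310609640/3 ≈ 1.3371e+12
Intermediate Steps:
C = 1521772/3 (C = -⅙*(-3043544) = 1521772/3 ≈ 5.0726e+5)
U(W) = 6 (U(W) = 6*1 = 6)
(1935962 + 699954)*(C + U(r(-20))) = (1935962 + 699954)*(1521772/3 + 6) = 2635916*(1521790/3) = 4011310609640/3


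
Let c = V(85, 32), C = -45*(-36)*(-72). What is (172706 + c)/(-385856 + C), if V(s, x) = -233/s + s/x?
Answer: -469760089/1366789120 ≈ -0.34370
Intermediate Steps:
C = -116640 (C = 1620*(-72) = -116640)
c = -231/2720 (c = -233/85 + 85/32 = -231/2720 ≈ -0.084926)
(172706 + c)/(-385856 + C) = (172706 - 231/2720)/(-385856 - 116640) = (469760089/2720)/(-502496) = (469760089/2720)*(-1/502496) = -469760089/1366789120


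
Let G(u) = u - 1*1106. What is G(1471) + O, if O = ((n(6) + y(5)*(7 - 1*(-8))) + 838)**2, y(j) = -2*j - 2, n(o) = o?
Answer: 441261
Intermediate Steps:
y(j) = -2 - 2*j
G(u) = -1106 + u (G(u) = u - 1106 = -1106 + u)
O = 440896 (O = ((6 + (-2 - 2*5)*(7 - 1*(-8))) + 838)**2 = ((6 + (-2 - 10)*(7 + 8)) + 838)**2 = ((6 - 12*15) + 838)**2 = ((6 - 180) + 838)**2 = (-174 + 838)**2 = 664**2 = 440896)
G(1471) + O = (-1106 + 1471) + 440896 = 365 + 440896 = 441261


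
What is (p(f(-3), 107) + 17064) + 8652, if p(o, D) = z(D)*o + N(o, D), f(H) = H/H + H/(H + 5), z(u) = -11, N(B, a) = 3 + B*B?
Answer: 102899/4 ≈ 25725.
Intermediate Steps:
N(B, a) = 3 + B²
f(H) = 1 + H/(5 + H)
p(o, D) = 3 + o² - 11*o (p(o, D) = -11*o + (3 + o²) = 3 + o² - 11*o)
(p(f(-3), 107) + 17064) + 8652 = ((3 + ((5 + 2*(-3))/(5 - 3))² - 11*(5 + 2*(-3))/(5 - 3)) + 17064) + 8652 = ((3 + ((5 - 6)/2)² - 11*(5 - 6)/2) + 17064) + 8652 = ((3 + ((½)*(-1))² - 11*(-1)/2) + 17064) + 8652 = ((3 + (-½)² - 11*(-½)) + 17064) + 8652 = ((3 + ¼ + 11/2) + 17064) + 8652 = (35/4 + 17064) + 8652 = 68291/4 + 8652 = 102899/4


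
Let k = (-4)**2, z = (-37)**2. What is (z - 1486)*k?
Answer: -1872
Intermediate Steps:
z = 1369
k = 16
(z - 1486)*k = (1369 - 1486)*16 = -117*16 = -1872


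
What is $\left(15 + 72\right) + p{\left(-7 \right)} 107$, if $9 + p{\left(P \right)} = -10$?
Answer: $-1946$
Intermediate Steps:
$p{\left(P \right)} = -19$ ($p{\left(P \right)} = -9 - 10 = -19$)
$\left(15 + 72\right) + p{\left(-7 \right)} 107 = \left(15 + 72\right) - 2033 = 87 - 2033 = -1946$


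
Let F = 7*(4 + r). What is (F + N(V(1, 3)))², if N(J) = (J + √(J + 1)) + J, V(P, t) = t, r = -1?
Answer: 841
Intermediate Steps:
N(J) = √(1 + J) + 2*J (N(J) = (J + √(1 + J)) + J = √(1 + J) + 2*J)
F = 21 (F = 7*(4 - 1) = 7*3 = 21)
(F + N(V(1, 3)))² = (21 + (√(1 + 3) + 2*3))² = (21 + (√4 + 6))² = (21 + (2 + 6))² = (21 + 8)² = 29² = 841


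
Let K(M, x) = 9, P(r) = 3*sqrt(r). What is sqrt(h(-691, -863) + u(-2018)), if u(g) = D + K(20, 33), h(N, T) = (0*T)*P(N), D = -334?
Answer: 5*I*sqrt(13) ≈ 18.028*I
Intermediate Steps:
h(N, T) = 0 (h(N, T) = (0*T)*(3*sqrt(N)) = 0*(3*sqrt(N)) = 0)
u(g) = -325 (u(g) = -334 + 9 = -325)
sqrt(h(-691, -863) + u(-2018)) = sqrt(0 - 325) = sqrt(-325) = 5*I*sqrt(13)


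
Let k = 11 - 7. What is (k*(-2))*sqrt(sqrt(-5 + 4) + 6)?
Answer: -8*sqrt(6 + I) ≈ -19.663 - 1.6274*I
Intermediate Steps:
k = 4
(k*(-2))*sqrt(sqrt(-5 + 4) + 6) = (4*(-2))*sqrt(sqrt(-5 + 4) + 6) = -8*sqrt(sqrt(-1) + 6) = -8*sqrt(I + 6) = -8*sqrt(6 + I)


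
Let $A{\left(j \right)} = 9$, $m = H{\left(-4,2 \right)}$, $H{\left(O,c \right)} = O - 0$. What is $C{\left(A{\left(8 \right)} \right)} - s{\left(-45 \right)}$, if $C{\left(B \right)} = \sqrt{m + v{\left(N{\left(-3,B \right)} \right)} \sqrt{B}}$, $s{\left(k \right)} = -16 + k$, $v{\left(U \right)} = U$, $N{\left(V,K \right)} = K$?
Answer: $61 + \sqrt{23} \approx 65.796$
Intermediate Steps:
$H{\left(O,c \right)} = O$ ($H{\left(O,c \right)} = O + 0 = O$)
$m = -4$
$C{\left(B \right)} = \sqrt{-4 + B^{\frac{3}{2}}}$ ($C{\left(B \right)} = \sqrt{-4 + B \sqrt{B}} = \sqrt{-4 + B^{\frac{3}{2}}}$)
$C{\left(A{\left(8 \right)} \right)} - s{\left(-45 \right)} = \sqrt{-4 + 9^{\frac{3}{2}}} - \left(-16 - 45\right) = \sqrt{-4 + 27} - -61 = \sqrt{23} + 61 = 61 + \sqrt{23}$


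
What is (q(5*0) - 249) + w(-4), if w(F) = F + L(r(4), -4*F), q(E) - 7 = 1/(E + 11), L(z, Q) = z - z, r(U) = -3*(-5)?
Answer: -2705/11 ≈ -245.91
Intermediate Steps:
r(U) = 15
L(z, Q) = 0
q(E) = 7 + 1/(11 + E) (q(E) = 7 + 1/(E + 11) = 7 + 1/(11 + E))
w(F) = F (w(F) = F + 0 = F)
(q(5*0) - 249) + w(-4) = ((78 + 7*(5*0))/(11 + 5*0) - 249) - 4 = ((78 + 7*0)/(11 + 0) - 249) - 4 = ((78 + 0)/11 - 249) - 4 = ((1/11)*78 - 249) - 4 = (78/11 - 249) - 4 = -2661/11 - 4 = -2705/11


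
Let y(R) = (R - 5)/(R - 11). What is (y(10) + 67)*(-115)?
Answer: -7130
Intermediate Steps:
y(R) = (-5 + R)/(-11 + R)
(y(10) + 67)*(-115) = ((-5 + 10)/(-11 + 10) + 67)*(-115) = (5/(-1) + 67)*(-115) = (-1*5 + 67)*(-115) = (-5 + 67)*(-115) = 62*(-115) = -7130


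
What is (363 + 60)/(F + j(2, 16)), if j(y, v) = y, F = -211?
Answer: -423/209 ≈ -2.0239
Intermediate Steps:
(363 + 60)/(F + j(2, 16)) = (363 + 60)/(-211 + 2) = 423/(-209) = 423*(-1/209) = -423/209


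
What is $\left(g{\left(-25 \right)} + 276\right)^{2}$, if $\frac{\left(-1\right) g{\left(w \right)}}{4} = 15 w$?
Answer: $3154176$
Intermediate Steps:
$g{\left(w \right)} = - 60 w$ ($g{\left(w \right)} = - 4 \cdot 15 w = - 60 w$)
$\left(g{\left(-25 \right)} + 276\right)^{2} = \left(\left(-60\right) \left(-25\right) + 276\right)^{2} = \left(1500 + 276\right)^{2} = 1776^{2} = 3154176$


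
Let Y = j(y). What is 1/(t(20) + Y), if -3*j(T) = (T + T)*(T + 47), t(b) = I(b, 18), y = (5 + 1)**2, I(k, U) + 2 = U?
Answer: -1/1976 ≈ -0.00050607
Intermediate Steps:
I(k, U) = -2 + U
y = 36 (y = 6**2 = 36)
t(b) = 16 (t(b) = -2 + 18 = 16)
j(T) = -2*T*(47 + T)/3 (j(T) = -(T + T)*(T + 47)/3 = -2*T*(47 + T)/3)
Y = -1992 (Y = -2/3*36*(47 + 36) = -2/3*36*83 = -1992)
1/(t(20) + Y) = 1/(16 - 1992) = 1/(-1976) = -1/1976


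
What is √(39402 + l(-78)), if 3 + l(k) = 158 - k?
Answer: √39635 ≈ 199.09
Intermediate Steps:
l(k) = 155 - k (l(k) = -3 + (158 - k) = 155 - k)
√(39402 + l(-78)) = √(39402 + (155 - 1*(-78))) = √(39402 + (155 + 78)) = √(39402 + 233) = √39635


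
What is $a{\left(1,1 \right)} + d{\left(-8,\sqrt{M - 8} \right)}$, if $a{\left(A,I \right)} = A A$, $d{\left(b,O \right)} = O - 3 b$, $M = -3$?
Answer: $25 + i \sqrt{11} \approx 25.0 + 3.3166 i$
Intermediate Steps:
$a{\left(A,I \right)} = A^{2}$
$a{\left(1,1 \right)} + d{\left(-8,\sqrt{M - 8} \right)} = 1^{2} + \left(\sqrt{-3 - 8} - -24\right) = 1 + \left(\sqrt{-11} + 24\right) = 1 + \left(i \sqrt{11} + 24\right) = 1 + \left(24 + i \sqrt{11}\right) = 25 + i \sqrt{11}$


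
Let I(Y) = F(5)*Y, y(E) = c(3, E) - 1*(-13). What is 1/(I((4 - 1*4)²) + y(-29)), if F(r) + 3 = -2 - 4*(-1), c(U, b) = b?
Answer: -1/16 ≈ -0.062500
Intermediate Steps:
F(r) = -1 (F(r) = -3 + (-2 - 4*(-1)) = -3 + (-2 - 1*(-4)) = -3 + (-2 + 4) = -3 + 2 = -1)
y(E) = 13 + E (y(E) = E - 1*(-13) = E + 13 = 13 + E)
I(Y) = -Y
1/(I((4 - 1*4)²) + y(-29)) = 1/(-(4 - 1*4)² + (13 - 29)) = 1/(-(4 - 4)² - 16) = 1/(-1*0² - 16) = 1/(-1*0 - 16) = 1/(0 - 16) = 1/(-16) = -1/16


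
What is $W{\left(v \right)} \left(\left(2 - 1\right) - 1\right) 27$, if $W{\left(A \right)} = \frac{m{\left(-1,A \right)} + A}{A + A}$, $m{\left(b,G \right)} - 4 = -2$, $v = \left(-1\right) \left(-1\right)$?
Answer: $0$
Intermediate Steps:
$v = 1$
$m{\left(b,G \right)} = 2$ ($m{\left(b,G \right)} = 4 - 2 = 2$)
$W{\left(A \right)} = \frac{2 + A}{2 A}$ ($W{\left(A \right)} = \frac{2 + A}{A + A} = \frac{2 + A}{2 A}$)
$W{\left(v \right)} \left(\left(2 - 1\right) - 1\right) 27 = \frac{2 + 1}{2 \cdot 1} \left(\left(2 - 1\right) - 1\right) 27 = \frac{1}{2} \cdot 1 \cdot 3 \left(1 - 1\right) 27 = \frac{3}{2} \cdot 0 \cdot 27 = 0 \cdot 27 = 0$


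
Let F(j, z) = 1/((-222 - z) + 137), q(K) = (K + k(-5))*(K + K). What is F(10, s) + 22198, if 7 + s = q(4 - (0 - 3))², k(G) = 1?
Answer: 280183155/12622 ≈ 22198.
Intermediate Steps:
q(K) = 2*K*(1 + K) (q(K) = (K + 1)*(K + K) = (1 + K)*(2*K) = 2*K*(1 + K))
s = 12537 (s = -7 + (2*(4 - (0 - 3))*(1 + (4 - (0 - 3))))² = -7 + (2*(4 - 1*(-3))*(1 + (4 - 1*(-3))))² = -7 + (2*(4 + 3)*(1 + (4 + 3)))² = -7 + (2*7*(1 + 7))² = -7 + (2*7*8)² = -7 + 112² = -7 + 12544 = 12537)
F(j, z) = 1/(-85 - z)
F(10, s) + 22198 = -1/(85 + 12537) + 22198 = -1/12622 + 22198 = 280183155/12622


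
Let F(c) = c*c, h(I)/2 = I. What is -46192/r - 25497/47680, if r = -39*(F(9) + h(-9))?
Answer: 2139788431/117149760 ≈ 18.265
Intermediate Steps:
h(I) = 2*I
F(c) = c**2
r = -2457 (r = -39*(9**2 + 2*(-9)) = -39*(81 - 18) = -39*63 = -2457)
-46192/r - 25497/47680 = -46192/(-2457) - 25497/47680 = -46192*(-1/2457) - 25497*1/47680 = 46192/2457 - 25497/47680 = 2139788431/117149760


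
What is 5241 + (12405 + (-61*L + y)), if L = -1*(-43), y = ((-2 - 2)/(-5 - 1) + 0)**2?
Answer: 135211/9 ≈ 15023.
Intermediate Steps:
y = 4/9 (y = (-4/(-6) + 0)**2 = (-4*(-1/6) + 0)**2 = (2/3 + 0)**2 = (2/3)**2 = 4/9 ≈ 0.44444)
L = 43
5241 + (12405 + (-61*L + y)) = 5241 + (12405 + (-61*43 + 4/9)) = 5241 + (12405 + (-2623 + 4/9)) = 5241 + (12405 - 23603/9) = 5241 + 88042/9 = 135211/9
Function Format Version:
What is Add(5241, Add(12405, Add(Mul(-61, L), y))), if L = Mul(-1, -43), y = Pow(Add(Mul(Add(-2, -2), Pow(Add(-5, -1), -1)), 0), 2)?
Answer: Rational(135211, 9) ≈ 15023.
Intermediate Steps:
y = Rational(4, 9) (y = Pow(Add(Mul(-4, Pow(-6, -1)), 0), 2) = Pow(Add(Mul(-4, Rational(-1, 6)), 0), 2) = Pow(Add(Rational(2, 3), 0), 2) = Pow(Rational(2, 3), 2) = Rational(4, 9) ≈ 0.44444)
L = 43
Add(5241, Add(12405, Add(Mul(-61, L), y))) = Add(5241, Add(12405, Add(Mul(-61, 43), Rational(4, 9)))) = Add(5241, Add(12405, Add(-2623, Rational(4, 9)))) = Add(5241, Add(12405, Rational(-23603, 9))) = Add(5241, Rational(88042, 9)) = Rational(135211, 9)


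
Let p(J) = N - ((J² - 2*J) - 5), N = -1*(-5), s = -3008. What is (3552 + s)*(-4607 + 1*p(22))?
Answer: -2740128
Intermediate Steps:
N = 5
p(J) = 10 - J² + 2*J (p(J) = 5 - ((J² - 2*J) - 5) = 5 - (-5 + J² - 2*J) = 5 + (5 - J² + 2*J) = 10 - J² + 2*J)
(3552 + s)*(-4607 + 1*p(22)) = (3552 - 3008)*(-4607 + 1*(10 - 1*22² + 2*22)) = 544*(-4607 + 1*(10 - 1*484 + 44)) = 544*(-4607 + 1*(10 - 484 + 44)) = 544*(-4607 + 1*(-430)) = 544*(-4607 - 430) = 544*(-5037) = -2740128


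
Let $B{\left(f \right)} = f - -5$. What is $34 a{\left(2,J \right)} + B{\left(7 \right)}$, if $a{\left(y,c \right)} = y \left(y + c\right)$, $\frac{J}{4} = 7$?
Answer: $2052$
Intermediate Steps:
$B{\left(f \right)} = 5 + f$ ($B{\left(f \right)} = f + 5 = 5 + f$)
$J = 28$ ($J = 4 \cdot 7 = 28$)
$a{\left(y,c \right)} = y \left(c + y\right)$
$34 a{\left(2,J \right)} + B{\left(7 \right)} = 34 \cdot 2 \left(28 + 2\right) + \left(5 + 7\right) = 34 \cdot 2 \cdot 30 + 12 = 34 \cdot 60 + 12 = 2040 + 12 = 2052$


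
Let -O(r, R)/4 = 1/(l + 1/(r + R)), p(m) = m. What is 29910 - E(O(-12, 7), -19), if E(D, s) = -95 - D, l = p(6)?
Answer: 870125/29 ≈ 30004.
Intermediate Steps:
l = 6
O(r, R) = -4/(6 + 1/(R + r)) (O(r, R) = -4/(6 + 1/(r + R)) = -4/(6 + 1/(R + r)))
29910 - E(O(-12, 7), -19) = 29910 - (-95 - 4*(-1*7 - 1*(-12))/(1 + 6*7 + 6*(-12))) = 29910 - (-95 - 4*(-7 + 12)/(1 + 42 - 72)) = 29910 - (-95 - 4*5/(-29)) = 29910 - (-95 - 4*(-1)*5/29) = 29910 - (-95 - 1*(-20/29)) = 29910 - (-95 + 20/29) = 29910 - 1*(-2735/29) = 29910 + 2735/29 = 870125/29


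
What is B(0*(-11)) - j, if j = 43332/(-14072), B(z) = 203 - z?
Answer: 724987/3518 ≈ 206.08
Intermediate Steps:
j = -10833/3518 (j = 43332*(-1/14072) = -10833/3518 ≈ -3.0793)
B(0*(-11)) - j = (203 - 0*(-11)) - 1*(-10833/3518) = (203 - 1*0) + 10833/3518 = (203 + 0) + 10833/3518 = 203 + 10833/3518 = 724987/3518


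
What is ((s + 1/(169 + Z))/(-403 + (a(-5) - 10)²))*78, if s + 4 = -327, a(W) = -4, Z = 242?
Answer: 3537040/28359 ≈ 124.72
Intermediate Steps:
s = -331 (s = -4 - 327 = -331)
((s + 1/(169 + Z))/(-403 + (a(-5) - 10)²))*78 = ((-331 + 1/(169 + 242))/(-403 + (-4 - 10)²))*78 = ((-331 + 1/411)/(-403 + (-14)²))*78 = ((-331 + 1/411)/(-403 + 196))*78 = -136040/411/(-207)*78 = -136040/411*(-1/207)*78 = (136040/85077)*78 = 3537040/28359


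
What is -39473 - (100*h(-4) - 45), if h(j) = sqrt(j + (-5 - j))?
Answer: -39428 - 100*I*sqrt(5) ≈ -39428.0 - 223.61*I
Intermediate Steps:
h(j) = I*sqrt(5) (h(j) = sqrt(-5) = I*sqrt(5))
-39473 - (100*h(-4) - 45) = -39473 - (100*(I*sqrt(5)) - 45) = -39473 - (100*I*sqrt(5) - 45) = -39473 - (-45 + 100*I*sqrt(5)) = -39473 + (45 - 100*I*sqrt(5)) = -39428 - 100*I*sqrt(5)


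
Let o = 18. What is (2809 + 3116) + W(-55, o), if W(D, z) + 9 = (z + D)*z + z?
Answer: 5268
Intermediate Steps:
W(D, z) = -9 + z + z*(D + z) (W(D, z) = -9 + ((z + D)*z + z) = -9 + ((D + z)*z + z) = -9 + (z*(D + z) + z) = -9 + (z + z*(D + z)) = -9 + z + z*(D + z))
(2809 + 3116) + W(-55, o) = (2809 + 3116) + (-9 + 18 + 18² - 55*18) = 5925 + (-9 + 18 + 324 - 990) = 5925 - 657 = 5268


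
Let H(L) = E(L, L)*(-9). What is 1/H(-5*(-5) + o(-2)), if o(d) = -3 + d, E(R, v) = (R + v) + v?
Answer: -1/540 ≈ -0.0018519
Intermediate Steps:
E(R, v) = R + 2*v
H(L) = -27*L (H(L) = (L + 2*L)*(-9) = (3*L)*(-9) = -27*L)
1/H(-5*(-5) + o(-2)) = 1/(-27*(-5*(-5) + (-3 - 2))) = 1/(-27*(25 - 5)) = 1/(-27*20) = 1/(-540) = -1/540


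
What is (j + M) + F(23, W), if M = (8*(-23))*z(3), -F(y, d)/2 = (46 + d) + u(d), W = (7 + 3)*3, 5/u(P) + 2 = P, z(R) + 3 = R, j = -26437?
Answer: -372251/14 ≈ -26589.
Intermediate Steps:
z(R) = -3 + R
u(P) = 5/(-2 + P)
W = 30 (W = 10*3 = 30)
F(y, d) = -92 - 10/(-2 + d) - 2*d (F(y, d) = -2*((46 + d) + 5/(-2 + d)) = -2*(46 + d + 5/(-2 + d)) = -92 - 10/(-2 + d) - 2*d)
M = 0 (M = (8*(-23))*(-3 + 3) = -184*0 = 0)
(j + M) + F(23, W) = (-26437 + 0) + 2*(87 - 1*30**2 - 44*30)/(-2 + 30) = -26437 + 2*(87 - 1*900 - 1320)/28 = -26437 + 2*(1/28)*(87 - 900 - 1320) = -26437 + 2*(1/28)*(-2133) = -26437 - 2133/14 = -372251/14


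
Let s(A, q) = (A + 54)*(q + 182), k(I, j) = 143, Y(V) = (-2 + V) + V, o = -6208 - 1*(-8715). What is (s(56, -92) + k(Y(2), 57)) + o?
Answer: 12550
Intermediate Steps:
o = 2507 (o = -6208 + 8715 = 2507)
Y(V) = -2 + 2*V
s(A, q) = (54 + A)*(182 + q)
(s(56, -92) + k(Y(2), 57)) + o = ((9828 + 54*(-92) + 182*56 + 56*(-92)) + 143) + 2507 = ((9828 - 4968 + 10192 - 5152) + 143) + 2507 = (9900 + 143) + 2507 = 10043 + 2507 = 12550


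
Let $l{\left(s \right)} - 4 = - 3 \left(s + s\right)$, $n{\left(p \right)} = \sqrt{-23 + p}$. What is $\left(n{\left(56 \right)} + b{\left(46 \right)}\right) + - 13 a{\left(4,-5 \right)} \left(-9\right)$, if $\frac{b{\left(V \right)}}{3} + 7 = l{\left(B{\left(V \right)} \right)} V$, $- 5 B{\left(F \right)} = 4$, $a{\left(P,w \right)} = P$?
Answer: $\frac{8307}{5} + \sqrt{33} \approx 1667.1$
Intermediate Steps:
$B{\left(F \right)} = - \frac{4}{5}$ ($B{\left(F \right)} = \left(- \frac{1}{5}\right) 4 = - \frac{4}{5}$)
$l{\left(s \right)} = 4 - 6 s$ ($l{\left(s \right)} = 4 - 3 \left(s + s\right) = 4 - 3 \cdot 2 s = 4 - 6 s$)
$b{\left(V \right)} = -21 + \frac{132 V}{5}$ ($b{\left(V \right)} = -21 + 3 \left(4 - - \frac{24}{5}\right) V = -21 + 3 \left(4 + \frac{24}{5}\right) V = -21 + 3 \frac{44 V}{5} = -21 + \frac{132 V}{5}$)
$\left(n{\left(56 \right)} + b{\left(46 \right)}\right) + - 13 a{\left(4,-5 \right)} \left(-9\right) = \left(\sqrt{-23 + 56} + \left(-21 + \frac{132}{5} \cdot 46\right)\right) + \left(-13\right) 4 \left(-9\right) = \left(\sqrt{33} + \left(-21 + \frac{6072}{5}\right)\right) - -468 = \left(\sqrt{33} + \frac{5967}{5}\right) + 468 = \left(\frac{5967}{5} + \sqrt{33}\right) + 468 = \frac{8307}{5} + \sqrt{33}$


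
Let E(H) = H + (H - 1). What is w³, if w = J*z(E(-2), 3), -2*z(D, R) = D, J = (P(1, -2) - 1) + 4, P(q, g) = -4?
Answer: -125/8 ≈ -15.625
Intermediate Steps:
J = -1 (J = (-4 - 1) + 4 = -5 + 4 = -1)
E(H) = -1 + 2*H (E(H) = H + (-1 + H) = -1 + 2*H)
z(D, R) = -D/2
w = -5/2 (w = -(-1)*(-1 + 2*(-2))/2 = -(-1)*(-1 - 4)/2 = -(-1)*(-5)/2 = -1*5/2 = -5/2 ≈ -2.5000)
w³ = (-5/2)³ = -125/8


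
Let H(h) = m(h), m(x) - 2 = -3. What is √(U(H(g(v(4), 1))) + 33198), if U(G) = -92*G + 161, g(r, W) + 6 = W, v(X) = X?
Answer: √33451 ≈ 182.90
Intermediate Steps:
m(x) = -1 (m(x) = 2 - 3 = -1)
g(r, W) = -6 + W
H(h) = -1
U(G) = 161 - 92*G
√(U(H(g(v(4), 1))) + 33198) = √((161 - 92*(-1)) + 33198) = √((161 + 92) + 33198) = √(253 + 33198) = √33451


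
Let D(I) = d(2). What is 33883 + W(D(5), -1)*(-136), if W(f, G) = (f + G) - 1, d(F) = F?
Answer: 33883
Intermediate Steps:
D(I) = 2
W(f, G) = -1 + G + f (W(f, G) = (G + f) - 1 = -1 + G + f)
33883 + W(D(5), -1)*(-136) = 33883 + (-1 - 1 + 2)*(-136) = 33883 + 0*(-136) = 33883 + 0 = 33883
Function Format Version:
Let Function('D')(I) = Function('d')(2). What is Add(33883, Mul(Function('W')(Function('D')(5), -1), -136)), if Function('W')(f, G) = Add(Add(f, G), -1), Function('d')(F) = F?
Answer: 33883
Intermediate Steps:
Function('D')(I) = 2
Function('W')(f, G) = Add(-1, G, f) (Function('W')(f, G) = Add(Add(G, f), -1) = Add(-1, G, f))
Add(33883, Mul(Function('W')(Function('D')(5), -1), -136)) = Add(33883, Mul(Add(-1, -1, 2), -136)) = Add(33883, Mul(0, -136)) = Add(33883, 0) = 33883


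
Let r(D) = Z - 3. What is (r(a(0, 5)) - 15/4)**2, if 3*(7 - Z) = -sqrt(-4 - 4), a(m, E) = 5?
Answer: -119/144 + I*sqrt(2)/3 ≈ -0.82639 + 0.4714*I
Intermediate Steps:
Z = 7 + 2*I*sqrt(2)/3 (Z = 7 - (-1)*sqrt(-4 - 4)/3 = 7 - (-1)*sqrt(-8)/3 = 7 - (-1)*2*I*sqrt(2)/3 = 7 - (-2)*I*sqrt(2)/3 = 7 + 2*I*sqrt(2)/3 ≈ 7.0 + 0.94281*I)
r(D) = 4 + 2*I*sqrt(2)/3 (r(D) = (7 + 2*I*sqrt(2)/3) - 3 = 4 + 2*I*sqrt(2)/3)
(r(a(0, 5)) - 15/4)**2 = ((4 + 2*I*sqrt(2)/3) - 15/4)**2 = (1/4 + 2*I*sqrt(2)/3)**2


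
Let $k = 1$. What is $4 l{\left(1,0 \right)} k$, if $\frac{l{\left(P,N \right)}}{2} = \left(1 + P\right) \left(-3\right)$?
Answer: $-48$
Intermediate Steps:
$l{\left(P,N \right)} = -6 - 6 P$ ($l{\left(P,N \right)} = 2 \left(1 + P\right) \left(-3\right) = 2 \left(-3 - 3 P\right) = -6 - 6 P$)
$4 l{\left(1,0 \right)} k = 4 \left(-6 - 6\right) 1 = 4 \left(-12\right) 1 = \left(-48\right) 1 = -48$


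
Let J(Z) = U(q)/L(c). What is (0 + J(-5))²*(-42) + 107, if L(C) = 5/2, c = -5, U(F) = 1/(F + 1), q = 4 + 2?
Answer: 18701/175 ≈ 106.86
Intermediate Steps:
q = 6
U(F) = 1/(1 + F)
L(C) = 5/2 (L(C) = 5*(½) = 5/2)
J(Z) = 2/35 (J(Z) = 1/((1 + 6)*(5/2)) = (⅖)/7 = (⅐)*(⅖) = 2/35)
(0 + J(-5))²*(-42) + 107 = (0 + 2/35)²*(-42) + 107 = (2/35)²*(-42) + 107 = (4/1225)*(-42) + 107 = -24/175 + 107 = 18701/175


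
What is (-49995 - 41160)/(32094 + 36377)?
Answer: -91155/68471 ≈ -1.3313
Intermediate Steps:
(-49995 - 41160)/(32094 + 36377) = -91155/68471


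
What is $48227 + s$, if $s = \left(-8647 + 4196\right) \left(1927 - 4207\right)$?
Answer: $10196507$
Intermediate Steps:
$s = 10148280$ ($s = \left(-4451\right) \left(-2280\right) = 10148280$)
$48227 + s = 48227 + 10148280 = 10196507$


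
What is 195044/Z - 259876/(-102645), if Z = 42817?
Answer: 31147402072/4394950965 ≈ 7.0871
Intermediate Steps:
195044/Z - 259876/(-102645) = 195044/42817 - 259876/(-102645) = 195044*(1/42817) - 259876*(-1/102645) = 195044/42817 + 259876/102645 = 31147402072/4394950965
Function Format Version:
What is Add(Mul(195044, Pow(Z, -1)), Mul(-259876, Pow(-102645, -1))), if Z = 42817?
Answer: Rational(31147402072, 4394950965) ≈ 7.0871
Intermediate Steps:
Add(Mul(195044, Pow(Z, -1)), Mul(-259876, Pow(-102645, -1))) = Add(Mul(195044, Pow(42817, -1)), Mul(-259876, Pow(-102645, -1))) = Add(Mul(195044, Rational(1, 42817)), Mul(-259876, Rational(-1, 102645))) = Add(Rational(195044, 42817), Rational(259876, 102645)) = Rational(31147402072, 4394950965)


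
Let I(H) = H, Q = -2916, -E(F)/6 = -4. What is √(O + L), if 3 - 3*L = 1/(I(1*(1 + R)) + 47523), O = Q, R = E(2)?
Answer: I*√14828102734521/71322 ≈ 53.991*I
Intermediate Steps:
E(F) = 24 (E(F) = -6*(-4) = 24)
R = 24
O = -2916
L = 142643/142644 (L = 1 - 1/(3*(1*(1 + 24) + 47523)) = 1 - 1/(3*(1*25 + 47523)) = 1 - 1/(3*(25 + 47523)) = 1 - ⅓/47548 = 1 - ⅓*1/47548 = 1 - 1/142644 = 142643/142644 ≈ 0.99999)
√(O + L) = √(-2916 + 142643/142644) = √(-415807261/142644) = I*√14828102734521/71322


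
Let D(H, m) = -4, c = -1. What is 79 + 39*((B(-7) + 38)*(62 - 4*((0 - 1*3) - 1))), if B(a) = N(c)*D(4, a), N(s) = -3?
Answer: 152179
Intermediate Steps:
B(a) = 12 (B(a) = -3*(-4) = 12)
79 + 39*((B(-7) + 38)*(62 - 4*((0 - 1*3) - 1))) = 79 + 39*((12 + 38)*(62 - 4*((0 - 1*3) - 1))) = 79 + 39*(50*(62 - 4*((0 - 3) - 1))) = 79 + 39*(50*(62 - 4*(-3 - 1))) = 79 + 39*(50*(62 - 4*(-4))) = 79 + 39*(50*(62 + 16)) = 79 + 39*(50*78) = 79 + 39*3900 = 79 + 152100 = 152179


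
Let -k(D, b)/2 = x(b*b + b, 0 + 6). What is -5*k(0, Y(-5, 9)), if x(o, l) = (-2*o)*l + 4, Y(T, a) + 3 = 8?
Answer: -3560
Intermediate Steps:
Y(T, a) = 5 (Y(T, a) = -3 + 8 = 5)
x(o, l) = 4 - 2*l*o (x(o, l) = -2*l*o + 4 = 4 - 2*l*o)
k(D, b) = -8 + 24*b + 24*b² (k(D, b) = -2*(4 - 2*(0 + 6)*(b*b + b)) = -2*(4 - 2*6*(b² + b)) = -2*(4 - 2*6*(b + b²)) = -2*(4 + (-12*b - 12*b²)) = -2*(4 - 12*b - 12*b²) = -8 + 24*b + 24*b²)
-5*k(0, Y(-5, 9)) = -5*(-8 + 24*5*(1 + 5)) = -5*(-8 + 24*5*6) = -5*(-8 + 720) = -5*712 = -3560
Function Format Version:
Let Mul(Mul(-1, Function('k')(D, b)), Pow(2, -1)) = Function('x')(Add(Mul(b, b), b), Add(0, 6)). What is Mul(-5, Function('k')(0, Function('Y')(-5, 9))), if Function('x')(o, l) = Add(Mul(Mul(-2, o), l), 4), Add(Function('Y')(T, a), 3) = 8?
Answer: -3560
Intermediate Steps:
Function('Y')(T, a) = 5 (Function('Y')(T, a) = Add(-3, 8) = 5)
Function('x')(o, l) = Add(4, Mul(-2, l, o)) (Function('x')(o, l) = Add(Mul(-2, l, o), 4) = Add(4, Mul(-2, l, o)))
Function('k')(D, b) = Add(-8, Mul(24, b), Mul(24, Pow(b, 2))) (Function('k')(D, b) = Mul(-2, Add(4, Mul(-2, Add(0, 6), Add(Mul(b, b), b)))) = Mul(-2, Add(4, Mul(-2, 6, Add(Pow(b, 2), b)))) = Mul(-2, Add(4, Mul(-2, 6, Add(b, Pow(b, 2))))) = Mul(-2, Add(4, Add(Mul(-12, b), Mul(-12, Pow(b, 2))))) = Mul(-2, Add(4, Mul(-12, b), Mul(-12, Pow(b, 2)))) = Add(-8, Mul(24, b), Mul(24, Pow(b, 2))))
Mul(-5, Function('k')(0, Function('Y')(-5, 9))) = Mul(-5, Add(-8, Mul(24, 5, Add(1, 5)))) = Mul(-5, Add(-8, Mul(24, 5, 6))) = Mul(-5, Add(-8, 720)) = Mul(-5, 712) = -3560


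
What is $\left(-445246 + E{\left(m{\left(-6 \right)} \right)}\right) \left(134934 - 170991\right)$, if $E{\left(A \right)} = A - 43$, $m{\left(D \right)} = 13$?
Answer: $16055316732$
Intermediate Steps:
$E{\left(A \right)} = -43 + A$ ($E{\left(A \right)} = A - 43 = -43 + A$)
$\left(-445246 + E{\left(m{\left(-6 \right)} \right)}\right) \left(134934 - 170991\right) = \left(-445246 + \left(-43 + 13\right)\right) \left(134934 - 170991\right) = \left(-445246 - 30\right) \left(-36057\right) = \left(-445276\right) \left(-36057\right) = 16055316732$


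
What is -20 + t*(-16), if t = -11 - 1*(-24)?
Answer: -228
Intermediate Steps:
t = 13 (t = -11 + 24 = 13)
-20 + t*(-16) = -20 + 13*(-16) = -20 - 208 = -228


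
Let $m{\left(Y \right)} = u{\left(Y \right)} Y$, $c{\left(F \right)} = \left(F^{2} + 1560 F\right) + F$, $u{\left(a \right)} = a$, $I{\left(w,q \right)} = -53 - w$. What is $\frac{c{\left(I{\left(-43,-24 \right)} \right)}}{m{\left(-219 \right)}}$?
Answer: $- \frac{5170}{15987} \approx -0.32339$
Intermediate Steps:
$c{\left(F \right)} = F^{2} + 1561 F$
$m{\left(Y \right)} = Y^{2}$ ($m{\left(Y \right)} = Y Y = Y^{2}$)
$\frac{c{\left(I{\left(-43,-24 \right)} \right)}}{m{\left(-219 \right)}} = \frac{\left(-53 - -43\right) \left(1561 - 10\right)}{\left(-219\right)^{2}} = \frac{\left(-53 + 43\right) \left(1561 + \left(-53 + 43\right)\right)}{47961} = - 10 \left(1561 - 10\right) \frac{1}{47961} = \left(-10\right) 1551 \cdot \frac{1}{47961} = \left(-15510\right) \frac{1}{47961} = - \frac{5170}{15987}$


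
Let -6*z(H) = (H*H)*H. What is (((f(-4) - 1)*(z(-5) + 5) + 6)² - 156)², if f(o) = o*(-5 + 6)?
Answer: 292145655025/1296 ≈ 2.2542e+8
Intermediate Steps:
f(o) = o (f(o) = o*1 = o)
z(H) = -H³/6 (z(H) = -H*H*H/6 = -H²*H/6 = -H³/6)
(((f(-4) - 1)*(z(-5) + 5) + 6)² - 156)² = (((-4 - 1)*(-⅙*(-5)³ + 5) + 6)² - 156)² = ((-5*(-⅙*(-125) + 5) + 6)² - 156)² = ((-5*(125/6 + 5) + 6)² - 156)² = ((-5*155/6 + 6)² - 156)² = ((-775/6 + 6)² - 156)² = ((-739/6)² - 156)² = (546121/36 - 156)² = (540505/36)² = 292145655025/1296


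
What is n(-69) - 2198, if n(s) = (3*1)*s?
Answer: -2405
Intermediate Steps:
n(s) = 3*s
n(-69) - 2198 = 3*(-69) - 2198 = -207 - 2198 = -2405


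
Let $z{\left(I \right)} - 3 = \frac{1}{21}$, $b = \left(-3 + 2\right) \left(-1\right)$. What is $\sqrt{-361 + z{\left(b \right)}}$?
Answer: $\frac{i \sqrt{157857}}{21} \approx 18.92 i$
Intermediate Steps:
$b = 1$ ($b = \left(-1\right) \left(-1\right) = 1$)
$z{\left(I \right)} = \frac{64}{21}$ ($z{\left(I \right)} = 3 + \frac{1}{21} = \frac{64}{21}$)
$\sqrt{-361 + z{\left(b \right)}} = \sqrt{-361 + \frac{64}{21}} = \sqrt{- \frac{7517}{21}} = \frac{i \sqrt{157857}}{21}$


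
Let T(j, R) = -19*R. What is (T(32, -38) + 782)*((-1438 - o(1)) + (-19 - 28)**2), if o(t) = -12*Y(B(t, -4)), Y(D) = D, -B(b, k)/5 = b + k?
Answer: 1430304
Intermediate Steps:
B(b, k) = -5*b - 5*k (B(b, k) = -5*(b + k) = -5*b - 5*k)
o(t) = -240 + 60*t (o(t) = -12*(-5*t - 5*(-4)) = -12*(-5*t + 20) = -12*(20 - 5*t) = -240 + 60*t)
(T(32, -38) + 782)*((-1438 - o(1)) + (-19 - 28)**2) = (-19*(-38) + 782)*((-1438 - (-240 + 60*1)) + (-19 - 28)**2) = (722 + 782)*((-1438 - (-240 + 60)) + (-47)**2) = 1504*((-1438 - 1*(-180)) + 2209) = 1504*((-1438 + 180) + 2209) = 1504*(-1258 + 2209) = 1504*951 = 1430304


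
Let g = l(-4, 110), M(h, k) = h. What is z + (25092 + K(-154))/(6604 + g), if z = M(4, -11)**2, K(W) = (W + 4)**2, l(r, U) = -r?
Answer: 19165/826 ≈ 23.202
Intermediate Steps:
K(W) = (4 + W)**2
g = 4 (g = -1*(-4) = 4)
z = 16 (z = 4**2 = 16)
z + (25092 + K(-154))/(6604 + g) = 16 + (25092 + (4 - 154)**2)/(6604 + 4) = 16 + (25092 + (-150)**2)/6608 = 16 + (25092 + 22500)*(1/6608) = 16 + 47592*(1/6608) = 16 + 5949/826 = 19165/826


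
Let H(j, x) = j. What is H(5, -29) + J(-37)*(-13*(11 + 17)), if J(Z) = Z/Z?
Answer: -359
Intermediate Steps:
J(Z) = 1
H(5, -29) + J(-37)*(-13*(11 + 17)) = 5 + 1*(-13*(11 + 17)) = 5 + 1*(-13*28) = 5 + 1*(-364) = 5 - 364 = -359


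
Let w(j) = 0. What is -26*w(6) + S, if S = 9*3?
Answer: 27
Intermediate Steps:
S = 27
-26*w(6) + S = -26*0 + 27 = 0 + 27 = 27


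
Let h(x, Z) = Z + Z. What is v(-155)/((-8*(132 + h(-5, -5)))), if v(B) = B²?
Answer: -24025/976 ≈ -24.616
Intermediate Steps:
h(x, Z) = 2*Z
v(-155)/((-8*(132 + h(-5, -5)))) = (-155)²/((-8*(132 + 2*(-5)))) = 24025/((-8*(132 - 10))) = 24025/((-8*122)) = 24025/(-976) = 24025*(-1/976) = -24025/976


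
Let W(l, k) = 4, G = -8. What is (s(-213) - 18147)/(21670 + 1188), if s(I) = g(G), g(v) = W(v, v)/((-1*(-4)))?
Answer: -9073/11429 ≈ -0.79386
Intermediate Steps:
g(v) = 1 (g(v) = 4/((-1*(-4))) = 4/4 = 4*(¼) = 1)
s(I) = 1
(s(-213) - 18147)/(21670 + 1188) = (1 - 18147)/(21670 + 1188) = -18146/22858 = -18146*1/22858 = -9073/11429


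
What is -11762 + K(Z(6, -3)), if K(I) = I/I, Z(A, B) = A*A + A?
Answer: -11761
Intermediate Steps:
Z(A, B) = A + A² (Z(A, B) = A² + A = A + A²)
K(I) = 1
-11762 + K(Z(6, -3)) = -11762 + 1 = -11761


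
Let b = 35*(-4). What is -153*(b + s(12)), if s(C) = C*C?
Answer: -612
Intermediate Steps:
s(C) = C²
b = -140
-153*(b + s(12)) = -153*(-140 + 12²) = -153*(-140 + 144) = -153*4 = -612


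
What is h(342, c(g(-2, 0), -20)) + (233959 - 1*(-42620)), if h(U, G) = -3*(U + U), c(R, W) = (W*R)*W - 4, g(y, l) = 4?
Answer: 274527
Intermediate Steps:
c(R, W) = -4 + R*W² (c(R, W) = (R*W)*W - 4 = R*W² - 4 = -4 + R*W²)
h(U, G) = -6*U
h(342, c(g(-2, 0), -20)) + (233959 - 1*(-42620)) = -6*342 + (233959 - 1*(-42620)) = -2052 + (233959 + 42620) = -2052 + 276579 = 274527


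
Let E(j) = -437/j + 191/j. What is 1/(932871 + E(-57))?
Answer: 19/17724631 ≈ 1.0720e-6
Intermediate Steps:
E(j) = -246/j
1/(932871 + E(-57)) = 1/(932871 - 246/(-57)) = 1/(932871 - 246*(-1/57)) = 1/(932871 + 82/19) = 1/(17724631/19) = 19/17724631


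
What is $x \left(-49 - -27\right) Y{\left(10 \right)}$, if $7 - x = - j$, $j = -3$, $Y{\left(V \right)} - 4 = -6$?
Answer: $176$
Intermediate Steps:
$Y{\left(V \right)} = -2$ ($Y{\left(V \right)} = 4 - 6 = -2$)
$x = 4$ ($x = 7 - \left(-1\right) \left(-3\right) = 7 - 3 = 4$)
$x \left(-49 - -27\right) Y{\left(10 \right)} = 4 \left(-49 - -27\right) \left(-2\right) = 4 \left(-49 + 27\right) \left(-2\right) = 4 \left(-22\right) \left(-2\right) = \left(-88\right) \left(-2\right) = 176$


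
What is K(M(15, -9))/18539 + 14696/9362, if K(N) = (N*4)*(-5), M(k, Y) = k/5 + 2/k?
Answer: 407793688/260343177 ≈ 1.5664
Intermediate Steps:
M(k, Y) = 2/k + k/5 (M(k, Y) = k*(⅕) + 2/k = k/5 + 2/k = 2/k + k/5)
K(N) = -20*N (K(N) = (4*N)*(-5) = -20*N)
K(M(15, -9))/18539 + 14696/9362 = -20*(2/15 + (⅕)*15)/18539 + 14696/9362 = -20*(2*(1/15) + 3)*(1/18539) + 14696*(1/9362) = -20*(2/15 + 3)*(1/18539) + 7348/4681 = -20*47/15*(1/18539) + 7348/4681 = -188/3*1/18539 + 7348/4681 = -188/55617 + 7348/4681 = 407793688/260343177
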